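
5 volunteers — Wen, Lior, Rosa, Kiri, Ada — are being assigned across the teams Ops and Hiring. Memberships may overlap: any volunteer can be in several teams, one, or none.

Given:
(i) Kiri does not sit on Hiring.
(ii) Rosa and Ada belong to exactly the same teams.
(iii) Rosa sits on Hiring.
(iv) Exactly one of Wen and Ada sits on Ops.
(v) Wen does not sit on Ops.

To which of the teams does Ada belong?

Ada: Hiring, Ops

From (i): Kiri ∉ Hiring.
From (iii): Rosa ∈ Hiring.
From (v): Wen ∉ Ops.
(ii): Ada matches Rosa: Ada ∈ Hiring.
(iv) (exactly one): Ada ∈ Ops.
(ii): Rosa matches Ada: Rosa ∈ Ops.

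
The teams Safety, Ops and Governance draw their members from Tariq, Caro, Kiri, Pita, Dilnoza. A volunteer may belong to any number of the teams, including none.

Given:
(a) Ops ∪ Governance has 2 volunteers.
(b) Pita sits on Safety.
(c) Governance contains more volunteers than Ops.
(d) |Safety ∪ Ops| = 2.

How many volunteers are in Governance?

2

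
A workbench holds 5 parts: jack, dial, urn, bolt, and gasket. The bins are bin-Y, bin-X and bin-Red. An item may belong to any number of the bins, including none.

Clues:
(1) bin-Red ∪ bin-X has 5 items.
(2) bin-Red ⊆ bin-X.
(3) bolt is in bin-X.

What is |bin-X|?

5

From (3): bolt ∈ bin-X.
Suppose jack ∉ bin-X: no assignment then satisfies all the clues, so jack ∈ bin-X.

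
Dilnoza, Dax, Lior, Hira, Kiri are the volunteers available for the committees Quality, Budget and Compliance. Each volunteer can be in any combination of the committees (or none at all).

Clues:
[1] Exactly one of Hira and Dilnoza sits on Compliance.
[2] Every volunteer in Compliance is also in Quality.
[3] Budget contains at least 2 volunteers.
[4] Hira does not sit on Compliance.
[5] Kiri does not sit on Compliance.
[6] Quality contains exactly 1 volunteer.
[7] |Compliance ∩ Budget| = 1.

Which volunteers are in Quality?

Quality = {Dilnoza}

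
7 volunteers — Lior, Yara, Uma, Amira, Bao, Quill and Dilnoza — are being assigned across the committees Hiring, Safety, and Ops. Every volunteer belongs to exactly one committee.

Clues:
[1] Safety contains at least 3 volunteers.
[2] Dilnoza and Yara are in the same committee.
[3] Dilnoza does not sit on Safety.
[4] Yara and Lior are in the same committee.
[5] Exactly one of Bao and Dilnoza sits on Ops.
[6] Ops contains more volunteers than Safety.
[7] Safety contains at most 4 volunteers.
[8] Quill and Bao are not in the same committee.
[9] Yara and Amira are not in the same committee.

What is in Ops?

Ops = {Dilnoza, Lior, Quill, Yara}

From (3): Dilnoza ∉ Safety.
(2): Yara matches Dilnoza: Yara ∉ Safety.
(4): Lior matches Yara: Lior ∉ Safety.
Suppose Lior ∉ Ops: no assignment then satisfies all the clues, so Lior ∈ Ops.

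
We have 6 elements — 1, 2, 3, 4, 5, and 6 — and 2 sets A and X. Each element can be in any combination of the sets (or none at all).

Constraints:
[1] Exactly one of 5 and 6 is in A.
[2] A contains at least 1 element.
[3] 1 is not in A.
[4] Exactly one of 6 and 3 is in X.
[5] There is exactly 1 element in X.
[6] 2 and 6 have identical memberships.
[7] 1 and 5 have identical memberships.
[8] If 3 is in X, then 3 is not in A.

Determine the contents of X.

X = {3}

From (3): 1 ∉ A.
(7): 5 matches 1: 5 ∉ A.
(1) (exactly one): 6 ∈ A.
(6): 2 matches 6: 2 ∈ A.
Suppose 1 ∈ X: no assignment then satisfies all the clues, so 1 ∉ X.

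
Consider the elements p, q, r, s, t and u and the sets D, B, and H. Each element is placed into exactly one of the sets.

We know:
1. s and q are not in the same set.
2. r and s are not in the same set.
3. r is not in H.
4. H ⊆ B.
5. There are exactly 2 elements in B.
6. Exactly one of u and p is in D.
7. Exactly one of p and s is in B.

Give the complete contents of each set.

D = {p, q, r, t}; B = {s, u}; H = {}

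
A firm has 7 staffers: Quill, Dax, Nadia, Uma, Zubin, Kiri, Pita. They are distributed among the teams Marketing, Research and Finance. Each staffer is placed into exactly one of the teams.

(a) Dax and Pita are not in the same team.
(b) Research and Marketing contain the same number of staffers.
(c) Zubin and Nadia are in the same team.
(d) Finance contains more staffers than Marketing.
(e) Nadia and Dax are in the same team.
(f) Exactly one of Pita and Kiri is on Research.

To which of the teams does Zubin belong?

Zubin: Finance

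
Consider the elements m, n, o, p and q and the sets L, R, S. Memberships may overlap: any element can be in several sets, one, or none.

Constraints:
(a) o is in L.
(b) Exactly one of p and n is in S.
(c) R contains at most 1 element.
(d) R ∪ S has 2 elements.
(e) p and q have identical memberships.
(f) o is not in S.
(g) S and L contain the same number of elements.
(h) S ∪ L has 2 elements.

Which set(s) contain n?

n: S

From (a): o ∈ L.
From (f): o ∉ S.
Suppose n ∈ L: no assignment then satisfies all the clues, so n ∉ L.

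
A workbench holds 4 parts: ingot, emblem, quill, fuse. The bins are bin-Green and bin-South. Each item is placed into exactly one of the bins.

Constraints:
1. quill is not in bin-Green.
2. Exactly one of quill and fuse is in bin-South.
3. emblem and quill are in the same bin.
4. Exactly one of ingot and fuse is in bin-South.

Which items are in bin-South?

From (1): quill ∉ bin-Green.
(3): emblem matches quill: emblem ∉ bin-Green.
Only one bin left: emblem ∈ bin-South.
Only one bin left: quill ∈ bin-South.
(2) (exactly one): fuse ∉ bin-South.
(4) (exactly one): ingot ∈ bin-South.
Only one bin left: fuse ∈ bin-Green.

bin-South = {emblem, ingot, quill}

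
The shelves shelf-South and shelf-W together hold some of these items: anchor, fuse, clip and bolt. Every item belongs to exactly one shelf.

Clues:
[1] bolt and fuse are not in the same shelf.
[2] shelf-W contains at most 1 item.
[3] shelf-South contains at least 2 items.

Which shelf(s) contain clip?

clip: shelf-South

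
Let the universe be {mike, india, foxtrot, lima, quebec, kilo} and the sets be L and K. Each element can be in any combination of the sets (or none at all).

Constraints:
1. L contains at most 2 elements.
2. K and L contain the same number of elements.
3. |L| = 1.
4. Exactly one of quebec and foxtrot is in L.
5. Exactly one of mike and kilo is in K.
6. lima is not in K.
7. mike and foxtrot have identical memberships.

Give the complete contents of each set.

L = {quebec}; K = {kilo}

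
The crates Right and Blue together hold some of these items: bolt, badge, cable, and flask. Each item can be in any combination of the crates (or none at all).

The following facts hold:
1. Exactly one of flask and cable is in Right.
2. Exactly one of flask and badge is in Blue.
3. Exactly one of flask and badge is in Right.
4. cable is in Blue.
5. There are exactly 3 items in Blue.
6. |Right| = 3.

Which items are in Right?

Right = {badge, bolt, cable}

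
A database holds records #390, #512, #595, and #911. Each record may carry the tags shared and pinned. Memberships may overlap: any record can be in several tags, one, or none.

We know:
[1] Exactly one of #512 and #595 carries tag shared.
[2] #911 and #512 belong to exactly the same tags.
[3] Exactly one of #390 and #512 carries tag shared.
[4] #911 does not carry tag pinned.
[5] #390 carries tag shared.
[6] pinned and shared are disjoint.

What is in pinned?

From (4): #911 ∉ pinned.
From (5): #390 ∈ shared.
(2): #512 matches #911: #512 ∉ pinned.
(3) (exactly one): #512 ∉ shared.
(6) (disjoint): #390 ∉ pinned.
(1) (exactly one): #595 ∈ shared.
(2): #911 matches #512: #911 ∉ shared.
(6) (disjoint): #595 ∉ pinned.

pinned = {}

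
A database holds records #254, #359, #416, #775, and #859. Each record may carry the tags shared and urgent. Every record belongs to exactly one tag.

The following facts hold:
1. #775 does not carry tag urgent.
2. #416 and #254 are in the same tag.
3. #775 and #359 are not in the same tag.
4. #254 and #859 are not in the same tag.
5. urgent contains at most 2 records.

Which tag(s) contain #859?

#859: urgent

From (1): #775 ∉ urgent.
Only one tag left: #775 ∈ shared.
(3): #359 ∉ shared.
Only one tag left: #359 ∈ urgent.
Suppose #859 ∈ shared: no assignment then satisfies all the clues, so #859 ∉ shared.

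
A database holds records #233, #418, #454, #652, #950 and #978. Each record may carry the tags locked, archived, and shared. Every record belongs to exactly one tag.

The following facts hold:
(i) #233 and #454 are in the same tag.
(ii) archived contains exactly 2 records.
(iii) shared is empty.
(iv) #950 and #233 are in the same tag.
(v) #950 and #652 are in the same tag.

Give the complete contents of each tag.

locked = {#233, #454, #652, #950}; archived = {#418, #978}; shared = {}

(iii): shared already has 0, so the rest are out.
Suppose #233 ∉ locked: no assignment then satisfies all the clues, so #233 ∈ locked.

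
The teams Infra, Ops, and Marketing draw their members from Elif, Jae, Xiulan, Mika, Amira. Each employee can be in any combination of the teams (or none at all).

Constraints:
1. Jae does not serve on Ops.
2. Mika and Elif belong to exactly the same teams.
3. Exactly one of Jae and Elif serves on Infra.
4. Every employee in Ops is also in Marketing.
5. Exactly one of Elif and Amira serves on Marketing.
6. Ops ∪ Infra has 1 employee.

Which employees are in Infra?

Infra = {Jae}

From (1): Jae ∉ Ops.
Suppose Elif ∈ Infra: no assignment then satisfies all the clues, so Elif ∉ Infra.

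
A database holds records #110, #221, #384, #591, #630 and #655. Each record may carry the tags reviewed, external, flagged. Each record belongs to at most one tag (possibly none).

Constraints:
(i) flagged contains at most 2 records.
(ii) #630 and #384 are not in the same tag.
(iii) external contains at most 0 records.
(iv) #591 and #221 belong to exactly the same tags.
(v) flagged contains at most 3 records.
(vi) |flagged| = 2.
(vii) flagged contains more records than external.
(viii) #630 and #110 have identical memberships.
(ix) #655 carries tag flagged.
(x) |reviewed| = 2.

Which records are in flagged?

flagged = {#384, #655}

From (ix): #655 ∈ flagged.
(iii): external already has 0, so the rest are out.
Suppose #110 ∈ flagged: no assignment then satisfies all the clues, so #110 ∉ flagged.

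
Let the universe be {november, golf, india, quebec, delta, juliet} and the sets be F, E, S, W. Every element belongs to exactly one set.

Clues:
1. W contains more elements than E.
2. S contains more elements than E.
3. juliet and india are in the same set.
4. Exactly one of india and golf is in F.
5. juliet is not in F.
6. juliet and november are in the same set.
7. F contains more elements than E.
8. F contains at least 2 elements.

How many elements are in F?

2

From (5): juliet ∉ F.
(3): india matches juliet: india ∉ F.
(4) (exactly one): golf ∈ F.
(6): november matches juliet: november ∉ F.
Suppose november ∈ E: no assignment then satisfies all the clues, so november ∉ E.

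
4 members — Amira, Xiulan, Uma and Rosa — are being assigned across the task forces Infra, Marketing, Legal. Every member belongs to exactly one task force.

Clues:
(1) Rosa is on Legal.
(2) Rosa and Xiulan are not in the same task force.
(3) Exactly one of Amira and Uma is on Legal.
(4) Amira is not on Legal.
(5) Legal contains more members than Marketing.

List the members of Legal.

Legal = {Rosa, Uma}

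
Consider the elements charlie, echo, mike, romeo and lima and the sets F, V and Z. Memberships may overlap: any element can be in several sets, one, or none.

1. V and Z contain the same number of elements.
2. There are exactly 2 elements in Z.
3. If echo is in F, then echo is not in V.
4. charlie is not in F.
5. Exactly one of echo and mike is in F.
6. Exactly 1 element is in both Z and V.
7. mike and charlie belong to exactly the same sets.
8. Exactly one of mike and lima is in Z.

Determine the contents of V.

V = {lima, romeo}

From (4): charlie ∉ F.
(7): mike matches charlie: mike ∉ F.
(5) (exactly one): echo ∈ F.
(3): echo ∉ V.
Suppose charlie ∈ V: no assignment then satisfies all the clues, so charlie ∉ V.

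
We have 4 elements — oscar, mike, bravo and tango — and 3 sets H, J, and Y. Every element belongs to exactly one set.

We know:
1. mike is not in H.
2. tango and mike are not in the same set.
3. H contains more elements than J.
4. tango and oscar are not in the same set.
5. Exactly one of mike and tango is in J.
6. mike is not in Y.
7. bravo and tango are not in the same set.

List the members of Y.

Y = {tango}

From (1): mike ∉ H.
From (6): mike ∉ Y.
Only one set left: mike ∈ J.
(2): tango ∉ J.
Suppose oscar ∈ Y: no assignment then satisfies all the clues, so oscar ∉ Y.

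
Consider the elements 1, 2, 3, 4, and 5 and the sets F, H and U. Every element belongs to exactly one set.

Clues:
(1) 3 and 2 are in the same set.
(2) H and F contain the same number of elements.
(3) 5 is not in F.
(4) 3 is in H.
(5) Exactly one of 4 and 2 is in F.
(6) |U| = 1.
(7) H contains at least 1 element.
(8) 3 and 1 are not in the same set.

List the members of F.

From (3): 5 ∉ F.
From (4): 3 ∈ H.
(1): 2 matches 3: 2 ∉ F.
(1): 2 matches 3: 2 ∈ H.
(5) (exactly one): 4 ∈ F.
(8): 1 ∉ H.
Suppose 1 ∉ F: no assignment then satisfies all the clues, so 1 ∈ F.

F = {1, 4}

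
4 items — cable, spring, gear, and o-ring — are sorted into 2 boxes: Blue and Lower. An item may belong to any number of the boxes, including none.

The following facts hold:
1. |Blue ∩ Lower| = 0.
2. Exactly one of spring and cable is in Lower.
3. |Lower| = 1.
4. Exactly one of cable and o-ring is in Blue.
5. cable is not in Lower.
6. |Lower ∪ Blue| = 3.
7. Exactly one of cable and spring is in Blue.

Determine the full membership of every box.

From (5): cable ∉ Lower.
(2) (exactly one): spring ∈ Lower.
(3): Lower already has 1, so the rest are out.
Suppose cable ∉ Blue: no assignment then satisfies all the clues, so cable ∈ Blue.

Blue = {cable, gear}; Lower = {spring}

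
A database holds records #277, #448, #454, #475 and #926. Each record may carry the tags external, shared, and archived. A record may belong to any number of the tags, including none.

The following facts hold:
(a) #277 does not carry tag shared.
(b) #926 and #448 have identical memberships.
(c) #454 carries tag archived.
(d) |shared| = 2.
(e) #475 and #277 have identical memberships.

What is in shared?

From (a): #277 ∉ shared.
From (c): #454 ∈ archived.
(e): #475 matches #277: #475 ∉ shared.
Suppose #448 ∉ shared: no assignment then satisfies all the clues, so #448 ∈ shared.

shared = {#448, #926}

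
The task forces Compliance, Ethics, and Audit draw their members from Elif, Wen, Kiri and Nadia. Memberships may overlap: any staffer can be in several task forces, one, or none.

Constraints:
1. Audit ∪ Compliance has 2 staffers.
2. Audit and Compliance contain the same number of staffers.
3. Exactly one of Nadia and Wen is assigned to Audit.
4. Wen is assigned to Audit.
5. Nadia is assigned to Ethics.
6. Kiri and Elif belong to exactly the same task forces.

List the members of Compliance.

From (4): Wen ∈ Audit.
From (5): Nadia ∈ Ethics.
(3) (exactly one): Nadia ∉ Audit.
Suppose Elif ∈ Compliance: no assignment then satisfies all the clues, so Elif ∉ Compliance.

Compliance = {Nadia}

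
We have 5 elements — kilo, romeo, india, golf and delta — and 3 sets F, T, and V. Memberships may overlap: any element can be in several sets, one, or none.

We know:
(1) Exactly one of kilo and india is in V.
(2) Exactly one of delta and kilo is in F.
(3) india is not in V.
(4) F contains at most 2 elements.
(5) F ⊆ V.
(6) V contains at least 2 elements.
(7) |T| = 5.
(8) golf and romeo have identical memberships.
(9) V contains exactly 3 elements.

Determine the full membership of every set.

F = {kilo}; T = {delta, golf, india, kilo, romeo}; V = {golf, kilo, romeo}

From (3): india ∉ V.
(1) (exactly one): kilo ∈ V.
(5) contrapositive: india ∉ F.
(7): only 5 candidates remain for T, so all are in.
Suppose kilo ∉ F: no assignment then satisfies all the clues, so kilo ∈ F.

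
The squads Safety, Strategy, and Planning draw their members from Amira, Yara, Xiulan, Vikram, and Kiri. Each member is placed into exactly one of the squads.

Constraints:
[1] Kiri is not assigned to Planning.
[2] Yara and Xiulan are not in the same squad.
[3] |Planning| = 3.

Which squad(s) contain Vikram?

Vikram: Planning

From (1): Kiri ∉ Planning.
Suppose Vikram ∈ Safety: no assignment then satisfies all the clues, so Vikram ∉ Safety.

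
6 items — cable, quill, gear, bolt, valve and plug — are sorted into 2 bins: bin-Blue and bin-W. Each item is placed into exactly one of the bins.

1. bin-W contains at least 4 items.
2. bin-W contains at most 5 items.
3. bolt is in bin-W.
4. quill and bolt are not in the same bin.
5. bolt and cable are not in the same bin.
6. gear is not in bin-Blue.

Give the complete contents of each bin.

bin-Blue = {cable, quill}; bin-W = {bolt, gear, plug, valve}

From (3): bolt ∈ bin-W.
From (6): gear ∉ bin-Blue.
(4): quill ∉ bin-W.
(5): cable ∉ bin-W.
Only one bin left: cable ∈ bin-Blue.
Only one bin left: quill ∈ bin-Blue.
Only one bin left: gear ∈ bin-W.
(1): only 4 candidates remain for bin-W, so all are in.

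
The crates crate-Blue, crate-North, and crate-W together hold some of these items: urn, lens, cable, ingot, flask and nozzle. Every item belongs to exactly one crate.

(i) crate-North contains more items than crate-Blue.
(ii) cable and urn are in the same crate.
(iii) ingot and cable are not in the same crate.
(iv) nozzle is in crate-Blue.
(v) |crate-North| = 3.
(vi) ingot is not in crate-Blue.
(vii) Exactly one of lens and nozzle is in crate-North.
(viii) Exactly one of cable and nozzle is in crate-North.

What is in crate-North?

crate-North = {cable, lens, urn}

From (iv): nozzle ∈ crate-Blue.
From (vi): ingot ∉ crate-Blue.
(vii) (exactly one): lens ∈ crate-North.
(viii) (exactly one): cable ∈ crate-North.
(ii): urn matches cable: urn ∉ crate-Blue.
(ii): urn matches cable: urn ∈ crate-North.
(iii): ingot ∉ crate-North.
(v): crate-North already has 3, so the rest are out.
Only one crate left: ingot ∈ crate-W.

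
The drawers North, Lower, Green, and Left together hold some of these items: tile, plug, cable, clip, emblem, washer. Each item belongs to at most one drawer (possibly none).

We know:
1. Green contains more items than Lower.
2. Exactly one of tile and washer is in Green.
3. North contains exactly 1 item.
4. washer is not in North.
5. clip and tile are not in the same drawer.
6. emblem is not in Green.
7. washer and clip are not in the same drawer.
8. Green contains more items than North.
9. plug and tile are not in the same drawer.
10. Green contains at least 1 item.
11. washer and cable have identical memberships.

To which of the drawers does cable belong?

cable: Green

From (4): washer ∉ North.
From (6): emblem ∉ Green.
(11): cable matches washer: cable ∉ North.
Suppose cable ∈ Lower: no assignment then satisfies all the clues, so cable ∉ Lower.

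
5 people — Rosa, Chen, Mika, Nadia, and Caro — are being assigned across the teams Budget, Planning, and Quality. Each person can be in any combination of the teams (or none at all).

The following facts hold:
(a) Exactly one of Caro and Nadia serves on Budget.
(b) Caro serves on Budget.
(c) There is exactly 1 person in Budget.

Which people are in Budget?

Budget = {Caro}

From (b): Caro ∈ Budget.
(a) (exactly one): Nadia ∉ Budget.
(c): Budget already has 1, so the rest are out.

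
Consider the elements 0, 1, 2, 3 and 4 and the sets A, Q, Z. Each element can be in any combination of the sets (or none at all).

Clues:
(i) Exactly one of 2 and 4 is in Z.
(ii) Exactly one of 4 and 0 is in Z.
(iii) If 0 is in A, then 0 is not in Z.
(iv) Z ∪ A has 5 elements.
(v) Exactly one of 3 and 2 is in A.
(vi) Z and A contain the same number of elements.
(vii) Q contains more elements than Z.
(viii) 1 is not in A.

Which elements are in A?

A = {0, 2, 4}

From (viii): 1 ∉ A.
Suppose 0 ∉ A: no assignment then satisfies all the clues, so 0 ∈ A.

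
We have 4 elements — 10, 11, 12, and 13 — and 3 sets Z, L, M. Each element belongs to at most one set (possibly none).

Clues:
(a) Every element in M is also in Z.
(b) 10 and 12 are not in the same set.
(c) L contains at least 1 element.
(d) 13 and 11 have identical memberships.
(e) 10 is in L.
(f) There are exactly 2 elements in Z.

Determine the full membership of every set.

Z = {11, 13}; L = {10}; M = {}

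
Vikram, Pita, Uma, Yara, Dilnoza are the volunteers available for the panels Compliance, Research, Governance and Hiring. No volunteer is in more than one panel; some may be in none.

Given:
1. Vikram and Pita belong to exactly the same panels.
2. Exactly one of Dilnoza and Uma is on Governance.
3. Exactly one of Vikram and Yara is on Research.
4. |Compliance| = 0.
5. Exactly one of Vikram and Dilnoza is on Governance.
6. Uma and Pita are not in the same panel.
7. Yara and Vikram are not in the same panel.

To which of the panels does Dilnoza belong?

Dilnoza: Governance

(4): Compliance already has 0, so the rest are out.
Suppose Dilnoza ∈ Research: no assignment then satisfies all the clues, so Dilnoza ∉ Research.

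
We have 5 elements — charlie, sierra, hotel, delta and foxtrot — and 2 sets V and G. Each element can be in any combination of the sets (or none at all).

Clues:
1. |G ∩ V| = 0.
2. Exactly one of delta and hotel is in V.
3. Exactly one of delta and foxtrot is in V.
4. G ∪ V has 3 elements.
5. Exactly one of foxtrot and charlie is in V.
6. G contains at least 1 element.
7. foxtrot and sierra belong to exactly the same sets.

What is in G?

G = {hotel}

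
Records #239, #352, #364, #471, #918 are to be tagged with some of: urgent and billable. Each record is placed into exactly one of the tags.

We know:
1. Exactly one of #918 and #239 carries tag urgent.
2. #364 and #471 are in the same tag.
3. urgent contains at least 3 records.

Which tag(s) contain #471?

#471: urgent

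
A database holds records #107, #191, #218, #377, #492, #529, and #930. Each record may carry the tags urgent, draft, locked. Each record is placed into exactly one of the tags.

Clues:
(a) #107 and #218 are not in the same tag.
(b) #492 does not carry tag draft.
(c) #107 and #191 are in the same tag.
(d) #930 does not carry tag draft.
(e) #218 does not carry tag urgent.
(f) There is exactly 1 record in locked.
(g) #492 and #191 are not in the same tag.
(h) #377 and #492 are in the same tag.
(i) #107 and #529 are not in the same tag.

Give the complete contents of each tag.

From (b): #492 ∉ draft.
From (d): #930 ∉ draft.
From (e): #218 ∉ urgent.
(h): #377 matches #492: #377 ∉ draft.
Suppose #107 ∈ urgent: no assignment then satisfies all the clues, so #107 ∉ urgent.

urgent = {#377, #492, #529, #930}; draft = {#107, #191}; locked = {#218}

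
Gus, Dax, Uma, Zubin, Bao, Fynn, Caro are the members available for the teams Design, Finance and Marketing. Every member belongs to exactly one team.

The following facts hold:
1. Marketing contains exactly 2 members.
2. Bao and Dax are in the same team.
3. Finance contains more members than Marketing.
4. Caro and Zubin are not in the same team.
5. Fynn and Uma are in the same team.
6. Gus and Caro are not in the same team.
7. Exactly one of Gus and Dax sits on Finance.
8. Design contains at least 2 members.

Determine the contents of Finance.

Finance = {Bao, Caro, Dax}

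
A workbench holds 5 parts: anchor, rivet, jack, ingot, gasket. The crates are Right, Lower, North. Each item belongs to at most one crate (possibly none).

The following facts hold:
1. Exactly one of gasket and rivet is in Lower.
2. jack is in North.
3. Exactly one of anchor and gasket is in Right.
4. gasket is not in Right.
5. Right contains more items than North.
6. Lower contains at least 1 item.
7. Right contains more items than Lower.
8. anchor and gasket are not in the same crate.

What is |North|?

1

From (2): jack ∈ North.
From (4): gasket ∉ Right.
(3) (exactly one): anchor ∈ Right.
Suppose rivet ∈ North: no assignment then satisfies all the clues, so rivet ∉ North.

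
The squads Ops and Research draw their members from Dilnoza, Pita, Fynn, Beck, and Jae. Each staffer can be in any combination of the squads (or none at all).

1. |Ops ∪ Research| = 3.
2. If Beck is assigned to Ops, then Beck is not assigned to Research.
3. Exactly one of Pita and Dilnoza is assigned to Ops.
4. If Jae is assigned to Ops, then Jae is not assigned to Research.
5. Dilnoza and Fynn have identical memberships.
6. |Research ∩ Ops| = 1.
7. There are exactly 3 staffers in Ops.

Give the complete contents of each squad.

Ops = {Beck, Jae, Pita}; Research = {Pita}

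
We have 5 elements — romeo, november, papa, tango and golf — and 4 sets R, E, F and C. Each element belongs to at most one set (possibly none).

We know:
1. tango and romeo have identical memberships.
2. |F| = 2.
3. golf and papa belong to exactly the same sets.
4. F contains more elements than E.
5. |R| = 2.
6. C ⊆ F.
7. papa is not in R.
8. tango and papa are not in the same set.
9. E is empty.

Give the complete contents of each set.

R = {romeo, tango}; E = {}; F = {golf, papa}; C = {}

From (7): papa ∉ R.
(3): golf matches papa: golf ∉ R.
(9): E already has 0, so the rest are out.
Suppose romeo ∉ R: no assignment then satisfies all the clues, so romeo ∈ R.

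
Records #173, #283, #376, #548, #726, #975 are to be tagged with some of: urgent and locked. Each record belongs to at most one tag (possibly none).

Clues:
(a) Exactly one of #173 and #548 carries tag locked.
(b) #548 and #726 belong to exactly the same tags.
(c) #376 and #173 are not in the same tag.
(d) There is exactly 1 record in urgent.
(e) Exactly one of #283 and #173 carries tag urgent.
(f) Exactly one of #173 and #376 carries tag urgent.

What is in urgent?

urgent = {#173}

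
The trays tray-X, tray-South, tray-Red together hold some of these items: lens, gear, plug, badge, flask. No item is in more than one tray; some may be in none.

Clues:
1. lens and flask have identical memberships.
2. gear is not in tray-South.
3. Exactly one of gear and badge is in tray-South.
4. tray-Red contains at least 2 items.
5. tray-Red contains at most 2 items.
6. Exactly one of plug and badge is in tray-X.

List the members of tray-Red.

tray-Red = {flask, lens}

From (2): gear ∉ tray-South.
(3) (exactly one): badge ∈ tray-South.
(6) (exactly one): plug ∈ tray-X.
Suppose lens ∉ tray-Red: no assignment then satisfies all the clues, so lens ∈ tray-Red.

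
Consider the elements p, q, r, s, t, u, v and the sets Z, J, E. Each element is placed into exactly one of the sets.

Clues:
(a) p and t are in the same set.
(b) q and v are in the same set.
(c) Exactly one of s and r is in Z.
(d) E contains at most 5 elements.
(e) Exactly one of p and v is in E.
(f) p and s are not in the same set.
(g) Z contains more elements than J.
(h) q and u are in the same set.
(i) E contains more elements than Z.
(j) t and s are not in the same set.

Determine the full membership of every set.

Z = {p, r, t}; J = {}; E = {q, s, u, v}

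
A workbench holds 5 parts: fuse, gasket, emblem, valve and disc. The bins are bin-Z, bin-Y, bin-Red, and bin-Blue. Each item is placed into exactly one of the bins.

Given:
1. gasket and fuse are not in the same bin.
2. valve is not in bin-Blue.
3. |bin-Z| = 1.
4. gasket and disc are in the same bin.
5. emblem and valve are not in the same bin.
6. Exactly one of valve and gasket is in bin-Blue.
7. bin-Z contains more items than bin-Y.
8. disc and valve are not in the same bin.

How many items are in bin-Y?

0

From (2): valve ∉ bin-Blue.
(6) (exactly one): gasket ∈ bin-Blue.
(1): fuse ∉ bin-Blue.
(4): disc matches gasket: disc ∉ bin-Z.
(4): disc matches gasket: disc ∉ bin-Y.
(4): disc matches gasket: disc ∉ bin-Red.
(4): disc matches gasket: disc ∈ bin-Blue.
Suppose fuse ∈ bin-Y: no assignment then satisfies all the clues, so fuse ∉ bin-Y.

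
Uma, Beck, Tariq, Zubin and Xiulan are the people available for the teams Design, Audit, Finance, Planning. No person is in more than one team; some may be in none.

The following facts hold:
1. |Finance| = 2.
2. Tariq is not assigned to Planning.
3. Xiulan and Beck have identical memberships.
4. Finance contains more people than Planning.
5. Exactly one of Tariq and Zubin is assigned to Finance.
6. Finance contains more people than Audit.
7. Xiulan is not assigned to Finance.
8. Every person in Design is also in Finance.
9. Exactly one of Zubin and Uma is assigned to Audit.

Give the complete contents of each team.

Design = {}; Audit = {Zubin}; Finance = {Tariq, Uma}; Planning = {}

From (2): Tariq ∉ Planning.
From (7): Xiulan ∉ Finance.
(3): Beck matches Xiulan: Beck ∉ Finance.
(8) contrapositive: Beck ∉ Design.
(8) contrapositive: Xiulan ∉ Design.
Suppose Uma ∈ Design: no assignment then satisfies all the clues, so Uma ∉ Design.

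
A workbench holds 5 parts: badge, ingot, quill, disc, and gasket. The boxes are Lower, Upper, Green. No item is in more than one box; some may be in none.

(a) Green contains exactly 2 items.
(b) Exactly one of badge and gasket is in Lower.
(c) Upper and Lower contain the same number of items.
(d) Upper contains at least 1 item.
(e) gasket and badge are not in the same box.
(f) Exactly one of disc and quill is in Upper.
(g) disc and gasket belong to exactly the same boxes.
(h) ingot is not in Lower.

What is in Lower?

Lower = {badge}

From (h): ingot ∉ Lower.
Suppose badge ∉ Lower: no assignment then satisfies all the clues, so badge ∈ Lower.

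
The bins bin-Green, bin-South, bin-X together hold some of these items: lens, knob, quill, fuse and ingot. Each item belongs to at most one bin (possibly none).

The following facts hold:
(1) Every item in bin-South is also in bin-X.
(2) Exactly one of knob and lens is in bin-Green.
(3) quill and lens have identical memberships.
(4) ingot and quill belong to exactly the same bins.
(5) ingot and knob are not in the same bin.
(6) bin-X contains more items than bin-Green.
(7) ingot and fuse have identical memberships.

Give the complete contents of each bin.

bin-Green = {knob}; bin-South = {}; bin-X = {fuse, ingot, lens, quill}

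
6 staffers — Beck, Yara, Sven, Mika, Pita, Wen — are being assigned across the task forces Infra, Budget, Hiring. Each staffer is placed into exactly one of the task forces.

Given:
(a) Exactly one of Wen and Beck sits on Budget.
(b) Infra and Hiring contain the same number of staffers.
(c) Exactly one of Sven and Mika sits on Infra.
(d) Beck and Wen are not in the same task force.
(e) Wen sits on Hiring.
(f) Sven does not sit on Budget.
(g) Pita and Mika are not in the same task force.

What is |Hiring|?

2

From (e): Wen ∈ Hiring.
From (f): Sven ∉ Budget.
(a) (exactly one): Beck ∈ Budget.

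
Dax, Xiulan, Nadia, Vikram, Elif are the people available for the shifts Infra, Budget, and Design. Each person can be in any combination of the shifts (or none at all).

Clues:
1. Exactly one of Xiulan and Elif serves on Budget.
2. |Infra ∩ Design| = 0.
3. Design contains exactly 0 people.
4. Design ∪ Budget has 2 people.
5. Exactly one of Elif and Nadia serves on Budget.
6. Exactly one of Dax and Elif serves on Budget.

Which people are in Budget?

Budget = {Elif, Vikram}

(3): Design already has 0, so the rest are out.
Suppose Dax ∈ Budget: no assignment then satisfies all the clues, so Dax ∉ Budget.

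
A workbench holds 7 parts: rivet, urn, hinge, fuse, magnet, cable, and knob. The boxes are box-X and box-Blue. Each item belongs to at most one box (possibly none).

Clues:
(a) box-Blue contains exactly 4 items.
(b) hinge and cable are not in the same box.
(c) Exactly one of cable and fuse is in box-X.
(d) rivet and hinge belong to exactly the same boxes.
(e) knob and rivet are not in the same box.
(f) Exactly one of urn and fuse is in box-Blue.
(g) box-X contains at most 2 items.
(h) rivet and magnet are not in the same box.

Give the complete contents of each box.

box-X = {fuse}; box-Blue = {cable, knob, magnet, urn}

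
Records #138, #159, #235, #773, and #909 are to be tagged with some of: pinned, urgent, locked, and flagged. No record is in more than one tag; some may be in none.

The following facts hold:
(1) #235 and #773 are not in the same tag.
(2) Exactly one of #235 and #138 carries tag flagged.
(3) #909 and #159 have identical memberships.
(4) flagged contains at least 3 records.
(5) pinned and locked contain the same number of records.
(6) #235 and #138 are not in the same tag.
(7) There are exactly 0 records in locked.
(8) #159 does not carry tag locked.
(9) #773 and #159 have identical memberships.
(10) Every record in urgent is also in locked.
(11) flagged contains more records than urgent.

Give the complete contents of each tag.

pinned = {}; urgent = {}; locked = {}; flagged = {#138, #159, #773, #909}

From (8): #159 ∉ locked.
(3): #909 matches #159: #909 ∉ locked.
(7): locked already has 0, so the rest are out.
(10) contrapositive: #138 ∉ urgent.
(10) contrapositive: #159 ∉ urgent.
(10) contrapositive: #235 ∉ urgent.
(10) contrapositive: #773 ∉ urgent.
(10) contrapositive: #909 ∉ urgent.
Suppose #138 ∈ pinned: no assignment then satisfies all the clues, so #138 ∉ pinned.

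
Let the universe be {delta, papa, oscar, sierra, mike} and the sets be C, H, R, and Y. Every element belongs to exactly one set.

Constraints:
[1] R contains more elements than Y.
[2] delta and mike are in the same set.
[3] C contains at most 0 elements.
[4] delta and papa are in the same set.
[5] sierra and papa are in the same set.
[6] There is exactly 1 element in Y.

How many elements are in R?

4

(3): C already has 0, so the rest are out.
Suppose delta ∈ H: no assignment then satisfies all the clues, so delta ∉ H.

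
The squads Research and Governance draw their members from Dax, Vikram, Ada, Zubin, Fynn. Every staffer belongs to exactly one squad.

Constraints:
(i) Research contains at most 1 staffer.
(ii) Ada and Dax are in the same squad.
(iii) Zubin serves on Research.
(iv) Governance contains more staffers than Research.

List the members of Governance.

Governance = {Ada, Dax, Fynn, Vikram}

From (iii): Zubin ∈ Research.
(i): Research already has 1, so the rest are out.
Only one squad left: Dax ∈ Governance.
Only one squad left: Vikram ∈ Governance.
Only one squad left: Ada ∈ Governance.
Only one squad left: Fynn ∈ Governance.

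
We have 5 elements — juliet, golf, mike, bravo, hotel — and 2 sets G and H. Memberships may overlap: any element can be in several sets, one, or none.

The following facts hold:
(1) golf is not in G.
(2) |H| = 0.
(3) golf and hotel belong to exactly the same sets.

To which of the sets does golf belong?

golf: none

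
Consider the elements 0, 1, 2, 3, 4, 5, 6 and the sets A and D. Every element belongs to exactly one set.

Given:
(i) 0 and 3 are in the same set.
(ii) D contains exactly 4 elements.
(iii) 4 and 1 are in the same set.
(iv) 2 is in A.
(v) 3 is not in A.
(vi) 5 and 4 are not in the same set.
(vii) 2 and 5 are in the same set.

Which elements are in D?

From (iv): 2 ∈ A.
From (v): 3 ∉ A.
(i): 0 matches 3: 0 ∉ A.
(vii): 5 matches 2: 5 ∈ A.
Only one set left: 0 ∈ D.
Only one set left: 3 ∈ D.
(vi): 4 ∉ A.
Only one set left: 4 ∈ D.
(iii): 1 matches 4: 1 ∉ A.
(iii): 1 matches 4: 1 ∈ D.
(ii): D already has 4, so the rest are out.
Only one set left: 6 ∈ A.

D = {0, 1, 3, 4}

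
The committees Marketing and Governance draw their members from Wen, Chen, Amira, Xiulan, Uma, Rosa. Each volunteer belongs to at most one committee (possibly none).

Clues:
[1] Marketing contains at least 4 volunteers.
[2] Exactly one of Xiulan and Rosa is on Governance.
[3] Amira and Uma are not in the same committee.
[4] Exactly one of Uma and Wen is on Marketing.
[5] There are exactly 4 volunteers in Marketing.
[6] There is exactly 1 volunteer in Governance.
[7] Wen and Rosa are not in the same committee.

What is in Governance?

Governance = {Rosa}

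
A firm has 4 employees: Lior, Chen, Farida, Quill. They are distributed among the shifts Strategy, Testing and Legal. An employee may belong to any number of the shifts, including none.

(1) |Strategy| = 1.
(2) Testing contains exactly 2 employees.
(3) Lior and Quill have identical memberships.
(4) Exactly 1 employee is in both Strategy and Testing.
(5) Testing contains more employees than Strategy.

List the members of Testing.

Testing = {Chen, Farida}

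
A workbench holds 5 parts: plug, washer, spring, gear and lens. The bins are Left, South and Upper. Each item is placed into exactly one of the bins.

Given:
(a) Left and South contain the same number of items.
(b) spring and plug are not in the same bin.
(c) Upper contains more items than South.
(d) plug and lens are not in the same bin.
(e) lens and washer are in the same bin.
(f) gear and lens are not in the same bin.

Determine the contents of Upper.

Upper = {lens, spring, washer}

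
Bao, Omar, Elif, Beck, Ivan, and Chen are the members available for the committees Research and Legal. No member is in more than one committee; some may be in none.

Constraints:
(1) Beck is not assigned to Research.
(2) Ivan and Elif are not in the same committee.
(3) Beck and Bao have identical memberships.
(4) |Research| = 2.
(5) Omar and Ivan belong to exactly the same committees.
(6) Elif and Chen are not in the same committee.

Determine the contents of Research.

Research = {Ivan, Omar}

From (1): Beck ∉ Research.
(3): Bao matches Beck: Bao ∉ Research.
Suppose Omar ∉ Research: no assignment then satisfies all the clues, so Omar ∈ Research.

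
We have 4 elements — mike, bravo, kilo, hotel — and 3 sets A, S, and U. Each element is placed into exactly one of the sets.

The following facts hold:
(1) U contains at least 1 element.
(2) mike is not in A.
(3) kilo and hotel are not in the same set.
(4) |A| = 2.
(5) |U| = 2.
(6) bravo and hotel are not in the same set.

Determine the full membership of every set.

A = {bravo, kilo}; S = {}; U = {hotel, mike}

From (2): mike ∉ A.
Suppose mike ∈ S: no assignment then satisfies all the clues, so mike ∉ S.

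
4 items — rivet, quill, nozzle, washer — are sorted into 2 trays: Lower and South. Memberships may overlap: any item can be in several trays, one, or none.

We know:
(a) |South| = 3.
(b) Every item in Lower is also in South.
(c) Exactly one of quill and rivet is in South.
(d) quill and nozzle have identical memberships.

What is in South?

South = {nozzle, quill, washer}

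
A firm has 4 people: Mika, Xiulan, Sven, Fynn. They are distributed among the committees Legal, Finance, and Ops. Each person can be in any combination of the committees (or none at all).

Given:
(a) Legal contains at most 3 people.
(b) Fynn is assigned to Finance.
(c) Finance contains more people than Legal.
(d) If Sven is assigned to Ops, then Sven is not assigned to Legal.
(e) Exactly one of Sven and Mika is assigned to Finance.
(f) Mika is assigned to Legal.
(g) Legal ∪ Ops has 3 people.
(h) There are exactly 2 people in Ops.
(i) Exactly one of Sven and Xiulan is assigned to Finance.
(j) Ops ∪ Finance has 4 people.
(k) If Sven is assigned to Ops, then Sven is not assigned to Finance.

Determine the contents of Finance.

Finance = {Fynn, Mika, Xiulan}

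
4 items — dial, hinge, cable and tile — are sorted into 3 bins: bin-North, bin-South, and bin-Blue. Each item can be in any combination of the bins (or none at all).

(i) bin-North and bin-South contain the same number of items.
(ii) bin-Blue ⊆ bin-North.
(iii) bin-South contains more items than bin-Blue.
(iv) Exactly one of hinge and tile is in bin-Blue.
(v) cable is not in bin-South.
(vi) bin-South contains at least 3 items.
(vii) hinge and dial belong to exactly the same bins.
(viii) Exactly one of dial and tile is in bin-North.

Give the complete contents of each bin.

From (v): cable ∉ bin-South.
(vi): only 3 candidates remain for bin-South, so all are in.
Suppose dial ∉ bin-North: no assignment then satisfies all the clues, so dial ∈ bin-North.

bin-North = {cable, dial, hinge}; bin-South = {dial, hinge, tile}; bin-Blue = {dial, hinge}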